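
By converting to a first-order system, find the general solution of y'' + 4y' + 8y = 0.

Let x_1 = y, x_2 = y'. Then x_1' = x_2 and x_2' = -8x_1 - 4x_2.
A = [[0,1],[-8,-4]]; det(A-λI) = λ^2 + 4λ + 8.
Eigenvalues λ = -2 ± 2i.

y(t) = C_1e^(-2t)cos(2t) + C_2e^(-2t)sin(2t)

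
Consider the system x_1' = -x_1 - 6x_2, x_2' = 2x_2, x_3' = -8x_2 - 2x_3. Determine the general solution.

Coefficient matrix A = [[-1, -6, 0], [0, 2, 0], [0, -8, -2]].
det(A - λI) = 0 gives eigenvalues λ = -2, 2, -1.
For λ=-2: eigenvector (0,0,1).
For λ=2: eigenvector (-2,1,-2).
For λ=-1: eigenvector (1,0,0).
General solution: K_1e^(-2t)(0,0,1) + K_2e^(2t)(-2,1,-2) + K_3e^(-t)(1,0,0).

x_1(t) = -2K_2e^(2t) + K_3e^(-t), x_2(t) = K_2e^(2t), x_3(t) = K_1e^(-2t) - 2K_2e^(2t)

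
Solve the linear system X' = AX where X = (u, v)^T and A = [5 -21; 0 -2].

Coefficient matrix A = [[5, -21], [0, -2]].
Characteristic polynomial det(A - λI) = λ^2 - 3λ - 10 = 0.
Eigenvalues λ = 5, -2.
For λ=5: (A-λI) row 1 is [0, -21], so an eigenvector is (1, 0).
For λ=-2: (A-λI) row 1 is [7, -21], so an eigenvector is (3, 1).
General solution: K_1e^(5t)(1,0) + K_2e^(-2t)(3,1).

u(t) = K_1e^(5t) + 3K_2e^(-2t), v(t) = K_2e^(-2t)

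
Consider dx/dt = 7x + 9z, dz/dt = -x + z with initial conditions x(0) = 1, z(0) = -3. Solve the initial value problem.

Coefficient matrix A = [[7, 9], [-1, 1]].
Characteristic polynomial det(A - λI) = λ^2 - 8λ + 16 = 0.
Single eigenvalue λ = 4 with algebraic multiplicity 2.
Eigenvector v = (-3,1); generalized eigenvector w with (A-λI)w=v is (-1,0).
General solution: e^(4t)[c_1·v + c_2·(t·v + w)].
Applying x(0)=1, z(0)=-3 gives c_1=-3, c_2=8.

x(t) = -24te^(4t) + e^(4t), z(t) = 8te^(4t) - 3e^(4t)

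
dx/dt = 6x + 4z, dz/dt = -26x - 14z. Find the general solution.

x(t) = -C_1e^(-4t)sin(2t) + C_1e^(-4t)cos(2t) + C_2e^(-4t)sin(2t) + C_2e^(-4t)cos(2t), z(t) = 2C_1e^(-4t)sin(2t) - 3C_1e^(-4t)cos(2t) - 3C_2e^(-4t)sin(2t) - 2C_2e^(-4t)cos(2t)

Coefficient matrix A = [[6, 4], [-26, -14]].
Characteristic polynomial det(A - λI) = λ^2 + 8λ + 20 = 0.
Eigenvalues λ = -4 ± 2i (complex conjugate pair).
For λ=-4+2i: an eigenvector is (1,-3) - i(-1,2) = (1 + i, -3 - 2i).
A real fundamental pair from Re and Im of e^((-4+2i)t)v: X_1 = e^(-4t)(cos(2t)·(1,-3) + sin(2t)·(-1,2)), X_2 = e^(-4t)(sin(2t)·(1,-3) - cos(2t)·(-1,2)).
General solution: C_1X_1 + C_2X_2.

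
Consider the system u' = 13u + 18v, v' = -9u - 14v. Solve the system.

u(t) = 2c_1e^(4t) + c_2e^(-5t), v(t) = -c_1e^(4t) - c_2e^(-5t)

Coefficient matrix A = [[13, 18], [-9, -14]].
Characteristic polynomial det(A - λI) = λ^2 + λ - 20 = 0.
Eigenvalues λ = 4, -5.
For λ=4: (A-λI) row 1 is [9, 18], so an eigenvector is (2, -1).
For λ=-5: (A-λI) row 1 is [18, 18], so an eigenvector is (1, -1).
General solution: c_1e^(4t)(2,-1) + c_2e^(-5t)(1,-1).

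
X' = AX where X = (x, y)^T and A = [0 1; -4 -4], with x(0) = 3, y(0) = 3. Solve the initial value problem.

x(t) = 9te^(-2t) + 3e^(-2t), y(t) = -18te^(-2t) + 3e^(-2t)

Coefficient matrix A = [[0, 1], [-4, -4]].
Characteristic polynomial det(A - λI) = λ^2 + 4λ + 4 = 0.
Single eigenvalue λ = -2 with algebraic multiplicity 2.
Eigenvector v = (1,-2); generalized eigenvector w with (A-λI)w=v is (2,-3).
General solution: e^(-2t)[c_1·v + c_2·(t·v + w)].
Applying x(0)=3, y(0)=3 gives c_1=-15, c_2=9.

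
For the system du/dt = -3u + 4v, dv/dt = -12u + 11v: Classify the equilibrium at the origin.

A = [[-3,4],[-12,11]]; det(A-λI) = λ^2 - 8λ + 15.
λ = 3, 5: both positive.

unstable node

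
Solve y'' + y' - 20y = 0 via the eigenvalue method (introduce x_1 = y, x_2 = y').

Let x_1 = y, x_2 = y'. Then x_1' = x_2 and x_2' = 20x_1 - x_2.
A = [[0,1],[20,-1]]; det(A-λI) = λ^2 + λ - 20.
Eigenvalues λ = 4, -5 with eigenvectors (1,4), (1,-5).

y(t) = K_1e^(4t) + K_2e^(-5t)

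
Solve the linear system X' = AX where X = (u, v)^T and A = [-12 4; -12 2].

u(t) = -2C_1e^(-6t) - C_2e^(-4t), v(t) = -3C_1e^(-6t) - 2C_2e^(-4t)

Coefficient matrix A = [[-12, 4], [-12, 2]].
Characteristic polynomial det(A - λI) = λ^2 + 10λ + 24 = 0.
Eigenvalues λ = -6, -4.
For λ=-6: (A-λI) row 1 is [-6, 4], so an eigenvector is (-2, -3).
For λ=-4: (A-λI) row 1 is [-8, 4], so an eigenvector is (-1, -2).
General solution: C_1e^(-6t)(-2,-3) + C_2e^(-4t)(-1,-2).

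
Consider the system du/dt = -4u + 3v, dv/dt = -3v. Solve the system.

u(t) = 3K_1e^(-3t) + K_2e^(-4t), v(t) = K_1e^(-3t)

Coefficient matrix A = [[-4, 3], [0, -3]].
Characteristic polynomial det(A - λI) = λ^2 + 7λ + 12 = 0.
Eigenvalues λ = -3, -4.
For λ=-3: (A-λI) row 1 is [-1, 3], so an eigenvector is (3, 1).
For λ=-4: (A-λI) row 1 is [0, 3], so an eigenvector is (1, 0).
General solution: K_1e^(-3t)(3,1) + K_2e^(-4t)(1,0).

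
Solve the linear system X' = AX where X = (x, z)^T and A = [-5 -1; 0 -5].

x(t) = -C_1e^(-5t) - C_2te^(-5t) - 2C_2e^(-5t), z(t) = C_2e^(-5t)

Coefficient matrix A = [[-5, -1], [0, -5]].
Characteristic polynomial det(A - λI) = λ^2 + 10λ + 25 = 0.
Single eigenvalue λ = -5 with algebraic multiplicity 2.
Eigenvector v = (-1,0); generalized eigenvector w with (A-λI)w=v is (-2,1).
General solution: e^(-5t)[C_1·v + C_2·(t·v + w)].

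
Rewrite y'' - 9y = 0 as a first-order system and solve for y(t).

Let x_1 = y, x_2 = y'. Then x_1' = x_2 and x_2' = 9x_1.
A = [[0,1],[9,0]]; det(A-λI) = λ^2 - 9.
Eigenvalues λ = 3, -3 with eigenvectors (1,3), (1,-3).

y(t) = C_1e^(3t) + C_2e^(-3t)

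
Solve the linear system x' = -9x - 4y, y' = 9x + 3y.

x(t) = 2K_1e^(-3t) + 2K_2te^(-3t) + K_2e^(-3t), y(t) = -3K_1e^(-3t) - 3K_2te^(-3t) - 2K_2e^(-3t)

Coefficient matrix A = [[-9, -4], [9, 3]].
Characteristic polynomial det(A - λI) = λ^2 + 6λ + 9 = 0.
Single eigenvalue λ = -3 with algebraic multiplicity 2.
Eigenvector v = (2,-3); generalized eigenvector w with (A-λI)w=v is (1,-2).
General solution: e^(-3t)[K_1·v + K_2·(t·v + w)].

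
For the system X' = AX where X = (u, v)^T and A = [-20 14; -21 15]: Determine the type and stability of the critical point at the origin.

saddle

A = [[-20,14],[-21,15]]; det(A-λI) = λ^2 + 5λ - 6.
λ = 1, -6: opposite signs.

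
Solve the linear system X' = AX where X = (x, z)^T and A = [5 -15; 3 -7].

Coefficient matrix A = [[5, -15], [3, -7]].
Characteristic polynomial det(A - λI) = λ^2 + 2λ + 10 = 0.
Eigenvalues λ = -1 ± 3i (complex conjugate pair).
For λ=-1+3i: an eigenvector is (1,0) - i(2,1) = (1 - 2i, 0 - i).
A real fundamental pair from Re and Im of e^((-1+3i)t)v: X_1 = e^(-t)(cos(3t)·(1,0) + sin(3t)·(2,1)), X_2 = e^(-t)(sin(3t)·(1,0) - cos(3t)·(2,1)).
General solution: K_1X_1 + K_2X_2.

x(t) = 2K_1e^(-t)sin(3t) + K_1e^(-t)cos(3t) + K_2e^(-t)sin(3t) - 2K_2e^(-t)cos(3t), z(t) = K_1e^(-t)sin(3t) - K_2e^(-t)cos(3t)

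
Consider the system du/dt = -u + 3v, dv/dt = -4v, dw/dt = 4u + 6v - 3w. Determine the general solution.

u(t) = K_1e^(-4t) + K_2e^(-t), v(t) = -K_1e^(-4t), w(t) = 2K_1e^(-4t) + 2K_2e^(-t) + K_3e^(-3t)

Coefficient matrix A = [[-1, 3, 0], [0, -4, 0], [4, 6, -3]].
det(A - λI) = 0 gives eigenvalues λ = -4, -1, -3.
For λ=-4: eigenvector (1,-1,2).
For λ=-1: eigenvector (1,0,2).
For λ=-3: eigenvector (0,0,1).
General solution: K_1e^(-4t)(1,-1,2) + K_2e^(-t)(1,0,2) + K_3e^(-3t)(0,0,1).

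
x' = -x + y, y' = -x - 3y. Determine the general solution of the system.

x(t) = -c_1e^(-2t) - c_2te^(-2t) - 2c_2e^(-2t), y(t) = c_1e^(-2t) + c_2te^(-2t) + c_2e^(-2t)

Coefficient matrix A = [[-1, 1], [-1, -3]].
Characteristic polynomial det(A - λI) = λ^2 + 4λ + 4 = 0.
Single eigenvalue λ = -2 with algebraic multiplicity 2.
Eigenvector v = (-1,1); generalized eigenvector w with (A-λI)w=v is (-2,1).
General solution: e^(-2t)[c_1·v + c_2·(t·v + w)].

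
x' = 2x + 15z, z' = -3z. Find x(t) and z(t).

Coefficient matrix A = [[2, 15], [0, -3]].
Characteristic polynomial det(A - λI) = λ^2 + λ - 6 = 0.
Eigenvalues λ = 2, -3.
For λ=2: (A-λI) row 1 is [0, 15], so an eigenvector is (1, 0).
For λ=-3: (A-λI) row 1 is [5, 15], so an eigenvector is (-3, 1).
General solution: K_1e^(2t)(1,0) + K_2e^(-3t)(-3,1).

x(t) = K_1e^(2t) - 3K_2e^(-3t), z(t) = K_2e^(-3t)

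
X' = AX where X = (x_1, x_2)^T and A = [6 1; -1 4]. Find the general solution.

x_1(t) = -K_1e^(5t) - K_2te^(5t) - 3K_2e^(5t), x_2(t) = K_1e^(5t) + K_2te^(5t) + 2K_2e^(5t)

Coefficient matrix A = [[6, 1], [-1, 4]].
Characteristic polynomial det(A - λI) = λ^2 - 10λ + 25 = 0.
Single eigenvalue λ = 5 with algebraic multiplicity 2.
Eigenvector v = (-1,1); generalized eigenvector w with (A-λI)w=v is (-3,2).
General solution: e^(5t)[K_1·v + K_2·(t·v + w)].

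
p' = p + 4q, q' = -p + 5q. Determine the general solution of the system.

Coefficient matrix A = [[1, 4], [-1, 5]].
Characteristic polynomial det(A - λI) = λ^2 - 6λ + 9 = 0.
Single eigenvalue λ = 3 with algebraic multiplicity 2.
Eigenvector v = (-2,-1); generalized eigenvector w with (A-λI)w=v is (-3,-2).
General solution: e^(3t)[c_1·v + c_2·(t·v + w)].

p(t) = -2c_1e^(3t) - 2c_2te^(3t) - 3c_2e^(3t), q(t) = -c_1e^(3t) - c_2te^(3t) - 2c_2e^(3t)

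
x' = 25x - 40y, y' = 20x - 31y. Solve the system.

Coefficient matrix A = [[25, -40], [20, -31]].
Characteristic polynomial det(A - λI) = λ^2 + 6λ + 25 = 0.
Eigenvalues λ = -3 ± 4i (complex conjugate pair).
For λ=-3+4i: an eigenvector is (1,1) - i(-3,-2) = (1 + 3i, 1 + 2i).
A real fundamental pair from Re and Im of e^((-3+4i)t)v: X_1 = e^(-3t)(cos(4t)·(1,1) + sin(4t)·(-3,-2)), X_2 = e^(-3t)(sin(4t)·(1,1) - cos(4t)·(-3,-2)).
General solution: c_1X_1 + c_2X_2.

x(t) = -3c_1e^(-3t)sin(4t) + c_1e^(-3t)cos(4t) + c_2e^(-3t)sin(4t) + 3c_2e^(-3t)cos(4t), y(t) = -2c_1e^(-3t)sin(4t) + c_1e^(-3t)cos(4t) + c_2e^(-3t)sin(4t) + 2c_2e^(-3t)cos(4t)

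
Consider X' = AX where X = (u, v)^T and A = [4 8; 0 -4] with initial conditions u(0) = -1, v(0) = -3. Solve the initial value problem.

u(t) = -4e^(4t) + 3e^(-4t), v(t) = -3e^(-4t)

Coefficient matrix A = [[4, 8], [0, -4]].
Characteristic polynomial det(A - λI) = λ^2 - 16 = 0.
Eigenvalues λ = -4, 4.
For λ=-4: (A-λI) row 1 is [8, 8], so an eigenvector is (1, -1).
For λ=4: (A-λI) row 1 is [0, 8], so an eigenvector is (-1, 0).
General solution: K_1e^(-4t)(1,-1) + K_2e^(4t)(-1,0).
Applying u(0)=-1, v(0)=-3 gives K_1=3, K_2=4.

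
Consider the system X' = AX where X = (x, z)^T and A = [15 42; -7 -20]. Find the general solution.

x(t) = 2c_1e^(-6t) + 3c_2e^(t), z(t) = -c_1e^(-6t) - c_2e^(t)

Coefficient matrix A = [[15, 42], [-7, -20]].
Characteristic polynomial det(A - λI) = λ^2 + 5λ - 6 = 0.
Eigenvalues λ = -6, 1.
For λ=-6: (A-λI) row 1 is [21, 42], so an eigenvector is (2, -1).
For λ=1: (A-λI) row 1 is [14, 42], so an eigenvector is (3, -1).
General solution: c_1e^(-6t)(2,-1) + c_2e^(t)(3,-1).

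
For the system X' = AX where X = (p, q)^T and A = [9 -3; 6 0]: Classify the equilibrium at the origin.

A = [[9,-3],[6,0]]; det(A-λI) = λ^2 - 9λ + 18.
λ = 3, 6: both positive.

unstable node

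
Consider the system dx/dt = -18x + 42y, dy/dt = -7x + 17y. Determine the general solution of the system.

x(t) = 2C_1e^(3t) + 3C_2e^(-4t), y(t) = C_1e^(3t) + C_2e^(-4t)

Coefficient matrix A = [[-18, 42], [-7, 17]].
Characteristic polynomial det(A - λI) = λ^2 + λ - 12 = 0.
Eigenvalues λ = 3, -4.
For λ=3: (A-λI) row 1 is [-21, 42], so an eigenvector is (2, 1).
For λ=-4: (A-λI) row 1 is [-14, 42], so an eigenvector is (3, 1).
General solution: C_1e^(3t)(2,1) + C_2e^(-4t)(3,1).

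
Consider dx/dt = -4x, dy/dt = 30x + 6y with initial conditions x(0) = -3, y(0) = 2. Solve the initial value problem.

Coefficient matrix A = [[-4, 0], [30, 6]].
Characteristic polynomial det(A - λI) = λ^2 - 2λ - 24 = 0.
Eigenvalues λ = 6, -4.
For λ=6: (A-λI) row 1 is [-10, 0], so an eigenvector is (0, -1).
For λ=-4: (A-λI) row 2 is [30, 10], so an eigenvector is (1, -3).
General solution: C_1e^(6t)(0,-1) + C_2e^(-4t)(1,-3).
Applying x(0)=-3, y(0)=2 gives C_1=7, C_2=-3.

x(t) = -3e^(-4t), y(t) = -7e^(6t) + 9e^(-4t)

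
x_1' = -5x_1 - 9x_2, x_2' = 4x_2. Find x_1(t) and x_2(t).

x_1(t) = -C_1e^(4t) - C_2e^(-5t), x_2(t) = C_1e^(4t)

Coefficient matrix A = [[-5, -9], [0, 4]].
Characteristic polynomial det(A - λI) = λ^2 + λ - 20 = 0.
Eigenvalues λ = 4, -5.
For λ=4: (A-λI) row 1 is [-9, -9], so an eigenvector is (-1, 1).
For λ=-5: (A-λI) row 1 is [0, -9], so an eigenvector is (-1, 0).
General solution: C_1e^(4t)(-1,1) + C_2e^(-5t)(-1,0).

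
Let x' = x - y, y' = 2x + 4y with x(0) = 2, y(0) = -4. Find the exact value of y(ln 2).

-32

A = [[1,-1],[2,4]]; eigenvalues λ = 2, 3.
Eigenvectors: (1,-1) for λ=2, (-1,2) for λ=3.
From the initial condition, c_1 = 0, c_2 = -2.
y(ln 2) = (0)(2^2)(-1) + (-2)(2^3)(2) = -32.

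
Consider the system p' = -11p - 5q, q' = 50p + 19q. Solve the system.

p(t) = -K_1e^(4t)sin(5t) + K_2e^(4t)cos(5t), q(t) = 3K_1e^(4t)sin(5t) + K_1e^(4t)cos(5t) + K_2e^(4t)sin(5t) - 3K_2e^(4t)cos(5t)

Coefficient matrix A = [[-11, -5], [50, 19]].
Characteristic polynomial det(A - λI) = λ^2 - 8λ + 41 = 0.
Eigenvalues λ = 4 ± 5i (complex conjugate pair).
For λ=4+5i: an eigenvector is (0,1) - i(-1,3) = (0 + i, 1 - 3i).
A real fundamental pair from Re and Im of e^((4+5i)t)v: X_1 = e^(4t)(cos(5t)·(0,1) + sin(5t)·(-1,3)), X_2 = e^(4t)(sin(5t)·(0,1) - cos(5t)·(-1,3)).
General solution: K_1X_1 + K_2X_2.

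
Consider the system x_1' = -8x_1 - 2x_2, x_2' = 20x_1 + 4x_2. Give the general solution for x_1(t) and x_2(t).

Coefficient matrix A = [[-8, -2], [20, 4]].
Characteristic polynomial det(A - λI) = λ^2 + 4λ + 8 = 0.
Eigenvalues λ = -2 ± 2i (complex conjugate pair).
For λ=-2+2i: an eigenvector is (0,1) - i(-1,3) = (0 + i, 1 - 3i).
A real fundamental pair from Re and Im of e^((-2+2i)t)v: X_1 = e^(-2t)(cos(2t)·(0,1) + sin(2t)·(-1,3)), X_2 = e^(-2t)(sin(2t)·(0,1) - cos(2t)·(-1,3)).
General solution: C_1X_1 + C_2X_2.

x_1(t) = -C_1e^(-2t)sin(2t) + C_2e^(-2t)cos(2t), x_2(t) = 3C_1e^(-2t)sin(2t) + C_1e^(-2t)cos(2t) + C_2e^(-2t)sin(2t) - 3C_2e^(-2t)cos(2t)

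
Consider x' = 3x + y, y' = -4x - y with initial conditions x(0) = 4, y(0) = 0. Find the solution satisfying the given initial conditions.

x(t) = 8te^(t) + 4e^(t), y(t) = -16te^(t)

Coefficient matrix A = [[3, 1], [-4, -1]].
Characteristic polynomial det(A - λI) = λ^2 - 2λ + 1 = 0.
Single eigenvalue λ = 1 with algebraic multiplicity 2.
Eigenvector v = (1,-2); generalized eigenvector w with (A-λI)w=v is (0,1).
General solution: e^(t)[K_1·v + K_2·(t·v + w)].
Applying x(0)=4, y(0)=0 gives K_1=4, K_2=8.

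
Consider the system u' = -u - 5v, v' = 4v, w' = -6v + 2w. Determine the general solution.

u(t) = C_1e^(-t) - C_2e^(4t), v(t) = C_2e^(4t), w(t) = -3C_2e^(4t) + C_3e^(2t)

Coefficient matrix A = [[-1, -5, 0], [0, 4, 0], [0, -6, 2]].
det(A - λI) = 0 gives eigenvalues λ = -1, 4, 2.
For λ=-1: eigenvector (1,0,0).
For λ=4: eigenvector (-1,1,-3).
For λ=2: eigenvector (0,0,1).
General solution: C_1e^(-t)(1,0,0) + C_2e^(4t)(-1,1,-3) + C_3e^(2t)(0,0,1).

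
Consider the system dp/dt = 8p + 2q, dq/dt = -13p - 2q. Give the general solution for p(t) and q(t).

p(t) = -c_1e^(3t)sin(t) - c_1e^(3t)cos(t) - c_2e^(3t)sin(t) + c_2e^(3t)cos(t), q(t) = 3c_1e^(3t)sin(t) + 2c_1e^(3t)cos(t) + 2c_2e^(3t)sin(t) - 3c_2e^(3t)cos(t)

Coefficient matrix A = [[8, 2], [-13, -2]].
Characteristic polynomial det(A - λI) = λ^2 - 6λ + 10 = 0.
Eigenvalues λ = 3 ± i (complex conjugate pair).
For λ=3+i: an eigenvector is (-1,2) - i(-1,3) = (-1 + i, 2 - 3i).
A real fundamental pair from Re and Im of e^((3+i)t)v: X_1 = e^(3t)(cos(t)·(-1,2) + sin(t)·(-1,3)), X_2 = e^(3t)(sin(t)·(-1,2) - cos(t)·(-1,3)).
General solution: c_1X_1 + c_2X_2.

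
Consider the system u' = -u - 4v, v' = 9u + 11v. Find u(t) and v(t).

u(t) = -2c_1e^(5t) - 2c_2te^(5t) - c_2e^(5t), v(t) = 3c_1e^(5t) + 3c_2te^(5t) + 2c_2e^(5t)

Coefficient matrix A = [[-1, -4], [9, 11]].
Characteristic polynomial det(A - λI) = λ^2 - 10λ + 25 = 0.
Single eigenvalue λ = 5 with algebraic multiplicity 2.
Eigenvector v = (-2,3); generalized eigenvector w with (A-λI)w=v is (-1,2).
General solution: e^(5t)[c_1·v + c_2·(t·v + w)].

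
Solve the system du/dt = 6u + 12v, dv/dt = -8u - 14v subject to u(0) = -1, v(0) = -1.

u(t) = -6e^(-2t) + 5e^(-6t), v(t) = 4e^(-2t) - 5e^(-6t)

Coefficient matrix A = [[6, 12], [-8, -14]].
Characteristic polynomial det(A - λI) = λ^2 + 8λ + 12 = 0.
Eigenvalues λ = -6, -2.
For λ=-6: (A-λI) row 1 is [12, 12], so an eigenvector is (1, -1).
For λ=-2: (A-λI) row 1 is [8, 12], so an eigenvector is (-3, 2).
General solution: c_1e^(-6t)(1,-1) + c_2e^(-2t)(-3,2).
Applying u(0)=-1, v(0)=-1 gives c_1=5, c_2=2.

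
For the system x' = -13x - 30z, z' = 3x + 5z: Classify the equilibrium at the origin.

stable spiral

A = [[-13,-30],[3,5]]; det(A-λI) = λ^2 + 8λ + 25.
λ = -4 ± 3i: negative real part.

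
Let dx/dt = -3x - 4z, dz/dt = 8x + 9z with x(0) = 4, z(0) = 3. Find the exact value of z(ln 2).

A = [[-3,-4],[8,9]]; eigenvalues λ = 5, 1.
Eigenvectors: (1,-2) for λ=5, (-1,1) for λ=1.
From the initial condition, c_1 = -7, c_2 = -11.
z(ln 2) = (-7)(2^5)(-2) + (-11)(2^1)(1) = 426.

426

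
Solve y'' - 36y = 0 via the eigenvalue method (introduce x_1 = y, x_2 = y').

Let x_1 = y, x_2 = y'. Then x_1' = x_2 and x_2' = 36x_1.
A = [[0,1],[36,0]]; det(A-λI) = λ^2 - 36.
Eigenvalues λ = -6, 6 with eigenvectors (1,-6), (1,6).

y(t) = c_1e^(-6t) + c_2e^(6t)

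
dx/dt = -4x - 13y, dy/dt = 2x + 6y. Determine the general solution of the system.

Coefficient matrix A = [[-4, -13], [2, 6]].
Characteristic polynomial det(A - λI) = λ^2 - 2λ + 2 = 0.
Eigenvalues λ = 1 ± i (complex conjugate pair).
For λ=1+i: an eigenvector is (-3,1) - i(2,-1) = (-3 - 2i, 1 + i).
A real fundamental pair from Re and Im of e^((1+i)t)v: X_1 = e^(t)(cos(t)·(-3,1) + sin(t)·(2,-1)), X_2 = e^(t)(sin(t)·(-3,1) - cos(t)·(2,-1)).
General solution: K_1X_1 + K_2X_2.

x(t) = 2K_1e^(t)sin(t) - 3K_1e^(t)cos(t) - 3K_2e^(t)sin(t) - 2K_2e^(t)cos(t), y(t) = -K_1e^(t)sin(t) + K_1e^(t)cos(t) + K_2e^(t)sin(t) + K_2e^(t)cos(t)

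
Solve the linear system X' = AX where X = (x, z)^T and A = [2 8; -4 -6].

x(t) = -K_1e^(-2t)sin(4t) + K_1e^(-2t)cos(4t) + K_2e^(-2t)sin(4t) + K_2e^(-2t)cos(4t), z(t) = -K_1e^(-2t)cos(4t) - K_2e^(-2t)sin(4t)

Coefficient matrix A = [[2, 8], [-4, -6]].
Characteristic polynomial det(A - λI) = λ^2 + 4λ + 20 = 0.
Eigenvalues λ = -2 ± 4i (complex conjugate pair).
For λ=-2+4i: an eigenvector is (1,-1) - i(-1,0) = (1 + i, -1).
A real fundamental pair from Re and Im of e^((-2+4i)t)v: X_1 = e^(-2t)(cos(4t)·(1,-1) + sin(4t)·(-1,0)), X_2 = e^(-2t)(sin(4t)·(1,-1) - cos(4t)·(-1,0)).
General solution: K_1X_1 + K_2X_2.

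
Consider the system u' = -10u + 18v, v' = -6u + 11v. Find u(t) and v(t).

u(t) = 3K_1e^(2t) + 2K_2e^(-t), v(t) = 2K_1e^(2t) + K_2e^(-t)

Coefficient matrix A = [[-10, 18], [-6, 11]].
Characteristic polynomial det(A - λI) = λ^2 - λ - 2 = 0.
Eigenvalues λ = 2, -1.
For λ=2: (A-λI) row 1 is [-12, 18], so an eigenvector is (3, 2).
For λ=-1: (A-λI) row 1 is [-9, 18], so an eigenvector is (2, 1).
General solution: K_1e^(2t)(3,2) + K_2e^(-t)(2,1).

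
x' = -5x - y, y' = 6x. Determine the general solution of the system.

Coefficient matrix A = [[-5, -1], [6, 0]].
Characteristic polynomial det(A - λI) = λ^2 + 5λ + 6 = 0.
Eigenvalues λ = -3, -2.
For λ=-3: (A-λI) row 1 is [-2, -1], so an eigenvector is (-1, 2).
For λ=-2: (A-λI) row 1 is [-3, -1], so an eigenvector is (1, -3).
General solution: K_1e^(-3t)(-1,2) + K_2e^(-2t)(1,-3).

x(t) = -K_1e^(-3t) + K_2e^(-2t), y(t) = 2K_1e^(-3t) - 3K_2e^(-2t)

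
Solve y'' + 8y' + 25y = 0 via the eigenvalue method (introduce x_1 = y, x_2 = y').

Let x_1 = y, x_2 = y'. Then x_1' = x_2 and x_2' = -25x_1 - 8x_2.
A = [[0,1],[-25,-8]]; det(A-λI) = λ^2 + 8λ + 25.
Eigenvalues λ = -4 ± 3i.

y(t) = K_1e^(-4t)cos(3t) + K_2e^(-4t)sin(3t)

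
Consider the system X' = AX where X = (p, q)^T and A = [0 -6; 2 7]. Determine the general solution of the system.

Coefficient matrix A = [[0, -6], [2, 7]].
Characteristic polynomial det(A - λI) = λ^2 - 7λ + 12 = 0.
Eigenvalues λ = 4, 3.
For λ=4: (A-λI) row 1 is [-4, -6], so an eigenvector is (-3, 2).
For λ=3: (A-λI) row 1 is [-3, -6], so an eigenvector is (2, -1).
General solution: K_1e^(4t)(-3,2) + K_2e^(3t)(2,-1).

p(t) = -3K_1e^(4t) + 2K_2e^(3t), q(t) = 2K_1e^(4t) - K_2e^(3t)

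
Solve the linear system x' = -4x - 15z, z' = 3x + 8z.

Coefficient matrix A = [[-4, -15], [3, 8]].
Characteristic polynomial det(A - λI) = λ^2 - 4λ + 13 = 0.
Eigenvalues λ = 2 ± 3i (complex conjugate pair).
For λ=2+3i: an eigenvector is (-2,1) - i(-1,0) = (-2 + i, 1).
A real fundamental pair from Re and Im of e^((2+3i)t)v: X_1 = e^(2t)(cos(3t)·(-2,1) + sin(3t)·(-1,0)), X_2 = e^(2t)(sin(3t)·(-2,1) - cos(3t)·(-1,0)).
General solution: K_1X_1 + K_2X_2.

x(t) = -K_1e^(2t)sin(3t) - 2K_1e^(2t)cos(3t) - 2K_2e^(2t)sin(3t) + K_2e^(2t)cos(3t), z(t) = K_1e^(2t)cos(3t) + K_2e^(2t)sin(3t)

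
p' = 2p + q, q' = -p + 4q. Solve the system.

Coefficient matrix A = [[2, 1], [-1, 4]].
Characteristic polynomial det(A - λI) = λ^2 - 6λ + 9 = 0.
Single eigenvalue λ = 3 with algebraic multiplicity 2.
Eigenvector v = (-1,-1); generalized eigenvector w with (A-λI)w=v is (-2,-3).
General solution: e^(3t)[K_1·v + K_2·(t·v + w)].

p(t) = -K_1e^(3t) - K_2te^(3t) - 2K_2e^(3t), q(t) = -K_1e^(3t) - K_2te^(3t) - 3K_2e^(3t)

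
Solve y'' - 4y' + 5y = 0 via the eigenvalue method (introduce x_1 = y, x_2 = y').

y(t) = c_1e^(2t)cos(t) + c_2e^(2t)sin(t)

Let x_1 = y, x_2 = y'. Then x_1' = x_2 and x_2' = -5x_1 + 4x_2.
A = [[0,1],[-5,4]]; det(A-λI) = λ^2 - 4λ + 5.
Eigenvalues λ = 2 ± i.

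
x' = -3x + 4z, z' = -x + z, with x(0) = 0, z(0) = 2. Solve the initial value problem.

Coefficient matrix A = [[-3, 4], [-1, 1]].
Characteristic polynomial det(A - λI) = λ^2 + 2λ + 1 = 0.
Single eigenvalue λ = -1 with algebraic multiplicity 2.
Eigenvector v = (2,1); generalized eigenvector w with (A-λI)w=v is (-1,0).
General solution: e^(-t)[C_1·v + C_2·(t·v + w)].
Applying x(0)=0, z(0)=2 gives C_1=2, C_2=4.

x(t) = 8te^(-t), z(t) = 4te^(-t) + 2e^(-t)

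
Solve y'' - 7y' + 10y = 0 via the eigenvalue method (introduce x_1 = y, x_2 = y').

y(t) = c_1e^(2t) + c_2e^(5t)

Let x_1 = y, x_2 = y'. Then x_1' = x_2 and x_2' = -10x_1 + 7x_2.
A = [[0,1],[-10,7]]; det(A-λI) = λ^2 - 7λ + 10.
Eigenvalues λ = 2, 5 with eigenvectors (1,2), (1,5).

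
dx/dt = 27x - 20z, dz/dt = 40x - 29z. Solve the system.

x(t) = C_1e^(-t)sin(4t) - 2C_1e^(-t)cos(4t) - 2C_2e^(-t)sin(4t) - C_2e^(-t)cos(4t), z(t) = C_1e^(-t)sin(4t) - 3C_1e^(-t)cos(4t) - 3C_2e^(-t)sin(4t) - C_2e^(-t)cos(4t)

Coefficient matrix A = [[27, -20], [40, -29]].
Characteristic polynomial det(A - λI) = λ^2 + 2λ + 17 = 0.
Eigenvalues λ = -1 ± 4i (complex conjugate pair).
For λ=-1+4i: an eigenvector is (-2,-3) - i(1,1) = (-2 - i, -3 - i).
A real fundamental pair from Re and Im of e^((-1+4i)t)v: X_1 = e^(-t)(cos(4t)·(-2,-3) + sin(4t)·(1,1)), X_2 = e^(-t)(sin(4t)·(-2,-3) - cos(4t)·(1,1)).
General solution: C_1X_1 + C_2X_2.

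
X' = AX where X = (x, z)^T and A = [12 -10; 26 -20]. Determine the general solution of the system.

x(t) = -c_1e^(-4t)sin(2t) - 2c_1e^(-4t)cos(2t) - 2c_2e^(-4t)sin(2t) + c_2e^(-4t)cos(2t), z(t) = -2c_1e^(-4t)sin(2t) - 3c_1e^(-4t)cos(2t) - 3c_2e^(-4t)sin(2t) + 2c_2e^(-4t)cos(2t)

Coefficient matrix A = [[12, -10], [26, -20]].
Characteristic polynomial det(A - λI) = λ^2 + 8λ + 20 = 0.
Eigenvalues λ = -4 ± 2i (complex conjugate pair).
For λ=-4+2i: an eigenvector is (-2,-3) - i(-1,-2) = (-2 + i, -3 + 2i).
A real fundamental pair from Re and Im of e^((-4+2i)t)v: X_1 = e^(-4t)(cos(2t)·(-2,-3) + sin(2t)·(-1,-2)), X_2 = e^(-4t)(sin(2t)·(-2,-3) - cos(2t)·(-1,-2)).
General solution: c_1X_1 + c_2X_2.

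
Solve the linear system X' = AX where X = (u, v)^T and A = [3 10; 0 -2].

Coefficient matrix A = [[3, 10], [0, -2]].
Characteristic polynomial det(A - λI) = λ^2 - λ - 6 = 0.
Eigenvalues λ = 3, -2.
For λ=3: (A-λI) row 1 is [0, 10], so an eigenvector is (1, 0).
For λ=-2: (A-λI) row 1 is [5, 10], so an eigenvector is (2, -1).
General solution: c_1e^(3t)(1,0) + c_2e^(-2t)(2,-1).

u(t) = c_1e^(3t) + 2c_2e^(-2t), v(t) = -c_2e^(-2t)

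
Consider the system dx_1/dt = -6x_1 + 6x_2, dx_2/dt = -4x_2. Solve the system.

Coefficient matrix A = [[-6, 6], [0, -4]].
Characteristic polynomial det(A - λI) = λ^2 + 10λ + 24 = 0.
Eigenvalues λ = -6, -4.
For λ=-6: (A-λI) row 1 is [0, 6], so an eigenvector is (1, 0).
For λ=-4: (A-λI) row 1 is [-2, 6], so an eigenvector is (-3, -1).
General solution: C_1e^(-6t)(1,0) + C_2e^(-4t)(-3,-1).

x_1(t) = C_1e^(-6t) - 3C_2e^(-4t), x_2(t) = -C_2e^(-4t)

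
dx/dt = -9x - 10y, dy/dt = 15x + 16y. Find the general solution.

x(t) = C_1e^(t) + 2C_2e^(6t), y(t) = -C_1e^(t) - 3C_2e^(6t)

Coefficient matrix A = [[-9, -10], [15, 16]].
Characteristic polynomial det(A - λI) = λ^2 - 7λ + 6 = 0.
Eigenvalues λ = 1, 6.
For λ=1: (A-λI) row 1 is [-10, -10], so an eigenvector is (1, -1).
For λ=6: (A-λI) row 1 is [-15, -10], so an eigenvector is (2, -3).
General solution: C_1e^(t)(1,-1) + C_2e^(6t)(2,-3).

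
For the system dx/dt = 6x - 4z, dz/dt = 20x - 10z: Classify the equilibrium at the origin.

A = [[6,-4],[20,-10]]; det(A-λI) = λ^2 + 4λ + 20.
λ = -2 ± 4i: negative real part.

stable spiral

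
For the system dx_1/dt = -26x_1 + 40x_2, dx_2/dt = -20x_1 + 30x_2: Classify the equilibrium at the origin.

A = [[-26,40],[-20,30]]; det(A-λI) = λ^2 - 4λ + 20.
λ = 2 ± 4i: positive real part.

unstable spiral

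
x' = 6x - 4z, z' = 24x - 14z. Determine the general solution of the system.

x(t) = -C_1e^(-2t) - C_2e^(-6t), z(t) = -2C_1e^(-2t) - 3C_2e^(-6t)

Coefficient matrix A = [[6, -4], [24, -14]].
Characteristic polynomial det(A - λI) = λ^2 + 8λ + 12 = 0.
Eigenvalues λ = -2, -6.
For λ=-2: (A-λI) row 1 is [8, -4], so an eigenvector is (-1, -2).
For λ=-6: (A-λI) row 1 is [12, -4], so an eigenvector is (-1, -3).
General solution: C_1e^(-2t)(-1,-2) + C_2e^(-6t)(-1,-3).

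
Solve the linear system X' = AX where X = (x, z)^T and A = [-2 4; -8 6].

x(t) = -C_1e^(2t)cos(4t) - C_2e^(2t)sin(4t), z(t) = C_1e^(2t)sin(4t) - C_1e^(2t)cos(4t) - C_2e^(2t)sin(4t) - C_2e^(2t)cos(4t)

Coefficient matrix A = [[-2, 4], [-8, 6]].
Characteristic polynomial det(A - λI) = λ^2 - 4λ + 20 = 0.
Eigenvalues λ = 2 ± 4i (complex conjugate pair).
For λ=2+4i: an eigenvector is (-1,-1) - i(0,1) = (-1, -1 - i).
A real fundamental pair from Re and Im of e^((2+4i)t)v: X_1 = e^(2t)(cos(4t)·(-1,-1) + sin(4t)·(0,1)), X_2 = e^(2t)(sin(4t)·(-1,-1) - cos(4t)·(0,1)).
General solution: C_1X_1 + C_2X_2.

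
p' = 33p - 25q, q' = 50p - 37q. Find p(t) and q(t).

p(t) = C_1e^(-2t)sin(5t) - 2C_1e^(-2t)cos(5t) - 2C_2e^(-2t)sin(5t) - C_2e^(-2t)cos(5t), q(t) = C_1e^(-2t)sin(5t) - 3C_1e^(-2t)cos(5t) - 3C_2e^(-2t)sin(5t) - C_2e^(-2t)cos(5t)

Coefficient matrix A = [[33, -25], [50, -37]].
Characteristic polynomial det(A - λI) = λ^2 + 4λ + 29 = 0.
Eigenvalues λ = -2 ± 5i (complex conjugate pair).
For λ=-2+5i: an eigenvector is (-2,-3) - i(1,1) = (-2 - i, -3 - i).
A real fundamental pair from Re and Im of e^((-2+5i)t)v: X_1 = e^(-2t)(cos(5t)·(-2,-3) + sin(5t)·(1,1)), X_2 = e^(-2t)(sin(5t)·(-2,-3) - cos(5t)·(1,1)).
General solution: C_1X_1 + C_2X_2.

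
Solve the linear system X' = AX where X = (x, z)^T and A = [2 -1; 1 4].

x(t) = -K_1e^(3t) - K_2te^(3t) + K_2e^(3t), z(t) = K_1e^(3t) + K_2te^(3t)

Coefficient matrix A = [[2, -1], [1, 4]].
Characteristic polynomial det(A - λI) = λ^2 - 6λ + 9 = 0.
Single eigenvalue λ = 3 with algebraic multiplicity 2.
Eigenvector v = (-1,1); generalized eigenvector w with (A-λI)w=v is (1,0).
General solution: e^(3t)[K_1·v + K_2·(t·v + w)].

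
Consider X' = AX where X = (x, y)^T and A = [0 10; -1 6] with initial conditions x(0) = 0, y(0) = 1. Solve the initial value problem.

x(t) = 10e^(3t)sin(t), y(t) = 3e^(3t)sin(t) + e^(3t)cos(t)

Coefficient matrix A = [[0, 10], [-1, 6]].
Characteristic polynomial det(A - λI) = λ^2 - 6λ + 10 = 0.
Eigenvalues λ = 3 ± i (complex conjugate pair).
For λ=3+i: an eigenvector is (-3,-1) - i(-1,0) = (-3 + i, -1).
A real fundamental pair from Re and Im of e^((3+i)t)v: X_1 = e^(3t)(cos(t)·(-3,-1) + sin(t)·(-1,0)), X_2 = e^(3t)(sin(t)·(-3,-1) - cos(t)·(-1,0)).
General solution: c_1X_1 + c_2X_2.
Applying x(0)=0, y(0)=1 gives c_1=-1, c_2=-3.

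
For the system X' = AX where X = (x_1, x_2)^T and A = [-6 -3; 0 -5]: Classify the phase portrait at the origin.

A = [[-6,-3],[0,-5]]; det(A-λI) = λ^2 + 11λ + 30.
λ = -6, -5: both negative.

stable node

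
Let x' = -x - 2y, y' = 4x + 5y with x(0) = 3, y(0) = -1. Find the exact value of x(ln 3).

-39

A = [[-1,-2],[4,5]]; eigenvalues λ = 1, 3.
Eigenvectors: (-1,1) for λ=1, (1,-2) for λ=3.
From the initial condition, c_1 = -5, c_2 = -2.
x(ln 3) = (-5)(3^1)(-1) + (-2)(3^3)(1) = -39.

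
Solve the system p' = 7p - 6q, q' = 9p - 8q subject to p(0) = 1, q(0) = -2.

p(t) = 7e^(t) - 6e^(-2t), q(t) = 7e^(t) - 9e^(-2t)

Coefficient matrix A = [[7, -6], [9, -8]].
Characteristic polynomial det(A - λI) = λ^2 + λ - 2 = 0.
Eigenvalues λ = 1, -2.
For λ=1: (A-λI) row 1 is [6, -6], so an eigenvector is (1, 1).
For λ=-2: (A-λI) row 1 is [9, -6], so an eigenvector is (-2, -3).
General solution: C_1e^(t)(1,1) + C_2e^(-2t)(-2,-3).
Applying p(0)=1, q(0)=-2 gives C_1=7, C_2=3.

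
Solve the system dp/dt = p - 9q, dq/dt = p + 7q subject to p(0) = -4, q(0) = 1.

Coefficient matrix A = [[1, -9], [1, 7]].
Characteristic polynomial det(A - λI) = λ^2 - 8λ + 16 = 0.
Single eigenvalue λ = 4 with algebraic multiplicity 2.
Eigenvector v = (-3,1); generalized eigenvector w with (A-λI)w=v is (1,0).
General solution: e^(4t)[c_1·v + c_2·(t·v + w)].
Applying p(0)=-4, q(0)=1 gives c_1=1, c_2=-1.

p(t) = 3te^(4t) - 4e^(4t), q(t) = -te^(4t) + e^(4t)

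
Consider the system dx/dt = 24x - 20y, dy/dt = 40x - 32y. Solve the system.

Coefficient matrix A = [[24, -20], [40, -32]].
Characteristic polynomial det(A - λI) = λ^2 + 8λ + 32 = 0.
Eigenvalues λ = -4 ± 4i (complex conjugate pair).
For λ=-4+4i: an eigenvector is (-1,-1) - i(-2,-3) = (-1 + 2i, -1 + 3i).
A real fundamental pair from Re and Im of e^((-4+4i)t)v: X_1 = e^(-4t)(cos(4t)·(-1,-1) + sin(4t)·(-2,-3)), X_2 = e^(-4t)(sin(4t)·(-1,-1) - cos(4t)·(-2,-3)).
General solution: C_1X_1 + C_2X_2.

x(t) = -2C_1e^(-4t)sin(4t) - C_1e^(-4t)cos(4t) - C_2e^(-4t)sin(4t) + 2C_2e^(-4t)cos(4t), y(t) = -3C_1e^(-4t)sin(4t) - C_1e^(-4t)cos(4t) - C_2e^(-4t)sin(4t) + 3C_2e^(-4t)cos(4t)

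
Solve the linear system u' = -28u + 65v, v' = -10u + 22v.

Coefficient matrix A = [[-28, 65], [-10, 22]].
Characteristic polynomial det(A - λI) = λ^2 + 6λ + 34 = 0.
Eigenvalues λ = -3 ± 5i (complex conjugate pair).
For λ=-3+5i: an eigenvector is (2,1) - i(3,1) = (2 - 3i, 1 - i).
A real fundamental pair from Re and Im of e^((-3+5i)t)v: X_1 = e^(-3t)(cos(5t)·(2,1) + sin(5t)·(3,1)), X_2 = e^(-3t)(sin(5t)·(2,1) - cos(5t)·(3,1)).
General solution: K_1X_1 + K_2X_2.

u(t) = 3K_1e^(-3t)sin(5t) + 2K_1e^(-3t)cos(5t) + 2K_2e^(-3t)sin(5t) - 3K_2e^(-3t)cos(5t), v(t) = K_1e^(-3t)sin(5t) + K_1e^(-3t)cos(5t) + K_2e^(-3t)sin(5t) - K_2e^(-3t)cos(5t)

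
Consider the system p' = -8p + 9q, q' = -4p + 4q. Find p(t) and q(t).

p(t) = 3K_1e^(-2t) + 3K_2te^(-2t) - 2K_2e^(-2t), q(t) = 2K_1e^(-2t) + 2K_2te^(-2t) - K_2e^(-2t)

Coefficient matrix A = [[-8, 9], [-4, 4]].
Characteristic polynomial det(A - λI) = λ^2 + 4λ + 4 = 0.
Single eigenvalue λ = -2 with algebraic multiplicity 2.
Eigenvector v = (3,2); generalized eigenvector w with (A-λI)w=v is (-2,-1).
General solution: e^(-2t)[K_1·v + K_2·(t·v + w)].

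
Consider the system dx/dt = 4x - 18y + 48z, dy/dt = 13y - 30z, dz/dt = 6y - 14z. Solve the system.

Coefficient matrix A = [[4, -18, 48], [0, 13, -30], [0, 6, -14]].
det(A - λI) = 0 gives eigenvalues λ = -2, 1, 4.
For λ=-2: eigenvector (-2,2,1).
For λ=1: eigenvector (-2,5,2).
For λ=4: eigenvector (1,0,0).
General solution: C_1e^(-2t)(-2,2,1) + C_2e^(t)(-2,5,2) + C_3e^(4t)(1,0,0).

x(t) = -2C_1e^(-2t) - 2C_2e^(t) + C_3e^(4t), y(t) = 2C_1e^(-2t) + 5C_2e^(t), z(t) = C_1e^(-2t) + 2C_2e^(t)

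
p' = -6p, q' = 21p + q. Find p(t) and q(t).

p(t) = K_2e^(-6t), q(t) = K_1e^(t) - 3K_2e^(-6t)

Coefficient matrix A = [[-6, 0], [21, 1]].
Characteristic polynomial det(A - λI) = λ^2 + 5λ - 6 = 0.
Eigenvalues λ = 1, -6.
For λ=1: (A-λI) row 1 is [-7, 0], so an eigenvector is (0, 1).
For λ=-6: (A-λI) row 2 is [21, 7], so an eigenvector is (1, -3).
General solution: K_1e^(t)(0,1) + K_2e^(-6t)(1,-3).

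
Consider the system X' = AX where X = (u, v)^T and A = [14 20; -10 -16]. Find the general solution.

Coefficient matrix A = [[14, 20], [-10, -16]].
Characteristic polynomial det(A - λI) = λ^2 + 2λ - 24 = 0.
Eigenvalues λ = -6, 4.
For λ=-6: (A-λI) row 1 is [20, 20], so an eigenvector is (-1, 1).
For λ=4: (A-λI) row 1 is [10, 20], so an eigenvector is (2, -1).
General solution: C_1e^(-6t)(-1,1) + C_2e^(4t)(2,-1).

u(t) = -C_1e^(-6t) + 2C_2e^(4t), v(t) = C_1e^(-6t) - C_2e^(4t)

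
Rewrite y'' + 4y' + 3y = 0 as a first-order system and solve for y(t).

y(t) = c_1e^(-t) + c_2e^(-3t)

Let x_1 = y, x_2 = y'. Then x_1' = x_2 and x_2' = -3x_1 - 4x_2.
A = [[0,1],[-3,-4]]; det(A-λI) = λ^2 + 4λ + 3.
Eigenvalues λ = -1, -3 with eigenvectors (1,-1), (1,-3).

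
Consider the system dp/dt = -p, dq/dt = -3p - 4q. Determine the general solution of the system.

Coefficient matrix A = [[-1, 0], [-3, -4]].
Characteristic polynomial det(A - λI) = λ^2 + 5λ + 4 = 0.
Eigenvalues λ = -4, -1.
For λ=-4: (A-λI) row 1 is [3, 0], so an eigenvector is (0, -1).
For λ=-1: (A-λI) row 2 is [-3, -3], so an eigenvector is (-1, 1).
General solution: c_1e^(-4t)(0,-1) + c_2e^(-t)(-1,1).

p(t) = -c_2e^(-t), q(t) = -c_1e^(-4t) + c_2e^(-t)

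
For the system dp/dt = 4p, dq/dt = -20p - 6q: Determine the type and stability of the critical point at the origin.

saddle

A = [[4,0],[-20,-6]]; det(A-λI) = λ^2 + 2λ - 24.
λ = -6, 4: opposite signs.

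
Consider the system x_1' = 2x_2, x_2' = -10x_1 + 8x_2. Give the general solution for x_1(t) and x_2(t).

x_1(t) = -K_1e^(4t)sin(2t) + K_2e^(4t)cos(2t), x_2(t) = -2K_1e^(4t)sin(2t) - K_1e^(4t)cos(2t) - K_2e^(4t)sin(2t) + 2K_2e^(4t)cos(2t)

Coefficient matrix A = [[0, 2], [-10, 8]].
Characteristic polynomial det(A - λI) = λ^2 - 8λ + 20 = 0.
Eigenvalues λ = 4 ± 2i (complex conjugate pair).
For λ=4+2i: an eigenvector is (0,-1) - i(-1,-2) = (0 + i, -1 + 2i).
A real fundamental pair from Re and Im of e^((4+2i)t)v: X_1 = e^(4t)(cos(2t)·(0,-1) + sin(2t)·(-1,-2)), X_2 = e^(4t)(sin(2t)·(0,-1) - cos(2t)·(-1,-2)).
General solution: K_1X_1 + K_2X_2.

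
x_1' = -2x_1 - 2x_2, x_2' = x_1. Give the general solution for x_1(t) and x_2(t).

Coefficient matrix A = [[-2, -2], [1, 0]].
Characteristic polynomial det(A - λI) = λ^2 + 2λ + 2 = 0.
Eigenvalues λ = -1 ± i (complex conjugate pair).
For λ=-1+i: an eigenvector is (1,0) - i(-1,1) = (1 + i, 0 - i).
A real fundamental pair from Re and Im of e^((-1+i)t)v: X_1 = e^(-t)(cos(t)·(1,0) + sin(t)·(-1,1)), X_2 = e^(-t)(sin(t)·(1,0) - cos(t)·(-1,1)).
General solution: K_1X_1 + K_2X_2.

x_1(t) = -K_1e^(-t)sin(t) + K_1e^(-t)cos(t) + K_2e^(-t)sin(t) + K_2e^(-t)cos(t), x_2(t) = K_1e^(-t)sin(t) - K_2e^(-t)cos(t)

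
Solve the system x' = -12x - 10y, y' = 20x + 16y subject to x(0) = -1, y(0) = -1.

Coefficient matrix A = [[-12, -10], [20, 16]].
Characteristic polynomial det(A - λI) = λ^2 - 4λ + 8 = 0.
Eigenvalues λ = 2 ± 2i (complex conjugate pair).
For λ=2+2i: an eigenvector is (2,-3) - i(1,-1) = (2 - i, -3 + i).
A real fundamental pair from Re and Im of e^((2+2i)t)v: X_1 = e^(2t)(cos(2t)·(2,-3) + sin(2t)·(1,-1)), X_2 = e^(2t)(sin(2t)·(2,-3) - cos(2t)·(1,-1)).
General solution: c_1X_1 + c_2X_2.
Applying x(0)=-1, y(0)=-1 gives c_1=2, c_2=5.

x(t) = 12e^(2t)sin(2t) - e^(2t)cos(2t), y(t) = -17e^(2t)sin(2t) - e^(2t)cos(2t)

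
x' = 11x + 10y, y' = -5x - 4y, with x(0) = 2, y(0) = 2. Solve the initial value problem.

Coefficient matrix A = [[11, 10], [-5, -4]].
Characteristic polynomial det(A - λI) = λ^2 - 7λ + 6 = 0.
Eigenvalues λ = 6, 1.
For λ=6: (A-λI) row 1 is [5, 10], so an eigenvector is (-2, 1).
For λ=1: (A-λI) row 1 is [10, 10], so an eigenvector is (-1, 1).
General solution: c_1e^(6t)(-2,1) + c_2e^(t)(-1,1).
Applying x(0)=2, y(0)=2 gives c_1=-4, c_2=6.

x(t) = 8e^(6t) - 6e^(t), y(t) = -4e^(6t) + 6e^(t)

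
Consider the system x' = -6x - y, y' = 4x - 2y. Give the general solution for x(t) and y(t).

x(t) = -C_1e^(-4t) - C_2te^(-4t) + C_2e^(-4t), y(t) = 2C_1e^(-4t) + 2C_2te^(-4t) - C_2e^(-4t)

Coefficient matrix A = [[-6, -1], [4, -2]].
Characteristic polynomial det(A - λI) = λ^2 + 8λ + 16 = 0.
Single eigenvalue λ = -4 with algebraic multiplicity 2.
Eigenvector v = (-1,2); generalized eigenvector w with (A-λI)w=v is (1,-1).
General solution: e^(-4t)[C_1·v + C_2·(t·v + w)].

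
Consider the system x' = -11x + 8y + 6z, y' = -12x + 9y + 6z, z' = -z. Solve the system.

x(t) = K_1e^(-3t) + 3K_2e^(-t) + 2K_3e^(t), y(t) = K_1e^(-3t) + 3K_2e^(-t) + 3K_3e^(t), z(t) = K_2e^(-t)

Coefficient matrix A = [[-11, 8, 6], [-12, 9, 6], [0, 0, -1]].
det(A - λI) = 0 gives eigenvalues λ = -3, -1, 1.
For λ=-3: eigenvector (1,1,0).
For λ=-1: eigenvector (3,3,1).
For λ=1: eigenvector (2,3,0).
General solution: K_1e^(-3t)(1,1,0) + K_2e^(-t)(3,3,1) + K_3e^(t)(2,3,0).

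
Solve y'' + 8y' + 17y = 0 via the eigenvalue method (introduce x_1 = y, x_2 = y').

Let x_1 = y, x_2 = y'. Then x_1' = x_2 and x_2' = -17x_1 - 8x_2.
A = [[0,1],[-17,-8]]; det(A-λI) = λ^2 + 8λ + 17.
Eigenvalues λ = -4 ± i.

y(t) = C_1e^(-4t)cos(t) + C_2e^(-4t)sin(t)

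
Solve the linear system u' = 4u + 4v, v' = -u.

u(t) = 2c_1e^(2t) + 2c_2te^(2t) + 3c_2e^(2t), v(t) = -c_1e^(2t) - c_2te^(2t) - c_2e^(2t)

Coefficient matrix A = [[4, 4], [-1, 0]].
Characteristic polynomial det(A - λI) = λ^2 - 4λ + 4 = 0.
Single eigenvalue λ = 2 with algebraic multiplicity 2.
Eigenvector v = (2,-1); generalized eigenvector w with (A-λI)w=v is (3,-1).
General solution: e^(2t)[c_1·v + c_2·(t·v + w)].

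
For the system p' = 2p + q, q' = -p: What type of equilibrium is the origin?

unstable improper node

A = [[2,1],[-1,0]]; det(A-λI) = λ^2 - 2λ + 1.
repeated λ = 1 with a single eigenvector.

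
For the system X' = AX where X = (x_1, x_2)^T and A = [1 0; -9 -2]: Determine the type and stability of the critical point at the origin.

saddle

A = [[1,0],[-9,-2]]; det(A-λI) = λ^2 + λ - 2.
λ = 1, -2: opposite signs.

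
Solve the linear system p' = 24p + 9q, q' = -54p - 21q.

p(t) = C_1e^(6t) + C_2e^(-3t), q(t) = -2C_1e^(6t) - 3C_2e^(-3t)

Coefficient matrix A = [[24, 9], [-54, -21]].
Characteristic polynomial det(A - λI) = λ^2 - 3λ - 18 = 0.
Eigenvalues λ = 6, -3.
For λ=6: (A-λI) row 1 is [18, 9], so an eigenvector is (1, -2).
For λ=-3: (A-λI) row 1 is [27, 9], so an eigenvector is (1, -3).
General solution: C_1e^(6t)(1,-2) + C_2e^(-3t)(1,-3).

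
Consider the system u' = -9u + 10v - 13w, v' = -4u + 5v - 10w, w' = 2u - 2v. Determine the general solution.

u(t) = -c_1e^(-3t) + c_2e^(t) + c_3e^(-2t), v(t) = 2c_1e^(-3t) + c_2e^(t) + 2c_3e^(-2t), w(t) = 2c_1e^(-3t) + c_3e^(-2t)

Coefficient matrix A = [[-9, 10, -13], [-4, 5, -10], [2, -2, 0]].
det(A - λI) = 0 gives eigenvalues λ = -3, 1, -2.
For λ=-3: eigenvector (-1,2,2).
For λ=1: eigenvector (1,1,0).
For λ=-2: eigenvector (1,2,1).
General solution: c_1e^(-3t)(-1,2,2) + c_2e^(t)(1,1,0) + c_3e^(-2t)(1,2,1).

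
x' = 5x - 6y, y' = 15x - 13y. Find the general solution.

x(t) = -K_1e^(-4t)sin(3t) - K_1e^(-4t)cos(3t) - K_2e^(-4t)sin(3t) + K_2e^(-4t)cos(3t), y(t) = -2K_1e^(-4t)sin(3t) - K_1e^(-4t)cos(3t) - K_2e^(-4t)sin(3t) + 2K_2e^(-4t)cos(3t)

Coefficient matrix A = [[5, -6], [15, -13]].
Characteristic polynomial det(A - λI) = λ^2 + 8λ + 25 = 0.
Eigenvalues λ = -4 ± 3i (complex conjugate pair).
For λ=-4+3i: an eigenvector is (-1,-1) - i(-1,-2) = (-1 + i, -1 + 2i).
A real fundamental pair from Re and Im of e^((-4+3i)t)v: X_1 = e^(-4t)(cos(3t)·(-1,-1) + sin(3t)·(-1,-2)), X_2 = e^(-4t)(sin(3t)·(-1,-1) - cos(3t)·(-1,-2)).
General solution: K_1X_1 + K_2X_2.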